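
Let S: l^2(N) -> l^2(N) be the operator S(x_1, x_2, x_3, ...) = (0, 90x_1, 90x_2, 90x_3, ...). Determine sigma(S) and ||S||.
sigma(S) = closed disk {z in C : |z| ≤ 90}; ||S|| = 90

Note S = 90·U where U is the unit right shift (U x)_k = x_{k-1} (with x_0 := 0); so ||S|| = 90||U|| and sigma(S) = 90·sigma(U). ||S x||^2 = sum_{k≥1} |90x_k|^2 = 8100||x||^2, so ||S|| = 90 and sigma(S) ⊂ {|z| ≤ 90}. For any |lambda| < 90, the equation (S - lambda I) x = 0 forces x_1 = 0, then 90x_k = lambda x_{k+1} ⇒ x = 0, so S has no eigenvalues. But (S - lambda I) is not surjective for |lambda| < 90: solving (S - lambda I) x = e_1 would require x_n proportional to (lambda/90)^(-n), which is not in l^2. So every |lambda| < 90 lies in the residual spectrum. The boundary |lambda| = 90 is in the approximate point spectrum (the spectrum is closed). Hence sigma(S) is the closed disk of radius 90.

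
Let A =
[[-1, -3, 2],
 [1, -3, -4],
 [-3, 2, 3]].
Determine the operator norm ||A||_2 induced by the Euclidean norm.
||A||_2 ≈ 6.725 (= sqrt(largest eigenvalue of A^T A))

||A||_2 = sigma_max(A) = sqrt(lambda_max(A^T A)). Form the symmetric matrix M = A^T A =
[[11, -6, -15],
 [-6, 22, 12],
 [-15, 12, 29]].
Its characteristic polynomial (trace, sum of principal 2x2 minors, determinant of M give the coefficients) is
  p(λ) = det(λ I - M) = λ^3 - 62λ^2 + 794λ - 1600.
No integer candidate from the rational root theorem (±divisors of 1600) is a root, so the roots are irrational. The cubic discriminant is Δ = 244478448 > 0, so there are three distinct real roots. p(2) = -252 and p(3) = 251 have opposite signs, so a root lies in (2, 3); Newton's method refines it to λ ≈ 2.474. p(14) = 108 and p(15) = -265 have opposite signs, so a root lies in (14, 15); Newton's method refines it to λ ≈ 14.3001. p(45) = -295 and p(46) = 1068 have opposite signs, so a root lies in (45, 46); Newton's method refines it to λ ≈ 45.226. Check (Vieta): the three roots sum to 62, matching tr M = 62.
So the eigenvalues of A^T A are ≈ 2.474, 14.3001, 45.226 (all ≥ 0, as they must be for A^T A). The largest is λ_max ≈ 45.226, hence ||A||_2 = sqrt(λ_max) ≈ 6.725.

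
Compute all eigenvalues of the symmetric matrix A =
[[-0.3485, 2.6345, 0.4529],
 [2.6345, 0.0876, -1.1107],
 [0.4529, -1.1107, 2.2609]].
sigma(A) ≈ {-3, 2, 3}

A is real symmetric, so its spectrum consists of real eigenvalues. Expanding the characteristic polynomial of the displayed matrix gives
  det(λ I - A) = p(λ) = λ^3 + (-2)λ^2 + (-9)λ + (18).
Solving p(λ) = 0 yields eigenvalues ≈ -3, 2, 3. (A is shown rounded to 4 decimals, so these recover the underlying integer eigenvalues to within that precision.)
Verification: the trace of A = 2 equals the sum of eigenvalues 2, and det(A) ≈ -17.9995 matches the eigenvalue product -18.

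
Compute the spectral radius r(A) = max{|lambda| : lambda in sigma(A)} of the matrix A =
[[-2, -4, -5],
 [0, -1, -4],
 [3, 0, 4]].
r(A) ≈ 3.5343

The eigenvalues of A are the roots of its characteristic polynomial. With M = A (coefficients from the trace, the sum of principal 2x2 minors, and det A):
  p(λ) = det(λ I - M) = λ^3 - λ^2 + 5λ - 41.
No integer candidate from the rational root theorem (±divisors of 41) is a root, so the roots are irrational. The cubic discriminant is Δ = -42336 < 0, so there is one real root and a complex-conjugate pair. p(3) = -8 and p(4) = 27 have opposite signs, so a root lies in (3, 4); Newton's method refines it to λ ≈ 3.2823. Dividing out (λ - (3.2823)) leaves approximately λ^2 + 2.2823λ + 12.4912. For λ^2 + 2.2823λ + 12.4912 the discriminant is -44.756. It is negative, so the remaining roots are the complex-conjugate pair λ ≈ -1.1412 ± 3.345i. Their product equals the constant term, so |λ|^2 ≈ 12.4912 and |λ| ≈ 3.5343.
Thus the eigenvalues (to 4 decimals) are 3.2823 (modulus 3.2823); -1.1412 ± 3.345i (modulus 3.5343). The spectral radius is the largest modulus: r(A) ≈ 3.5343. (Cross-check: r(A) ≤ ||A||_2 ≈ 8.7621; equality holds whenever A is normal, though it can also hold for some non-normal A.)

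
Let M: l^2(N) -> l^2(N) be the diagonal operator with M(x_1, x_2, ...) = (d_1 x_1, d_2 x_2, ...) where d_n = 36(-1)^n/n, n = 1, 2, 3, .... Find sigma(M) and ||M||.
sigma(M) = {36(-1)^n/n : n ≥ 1} ∪ {0}; ||M|| = 36

A bounded diagonal operator on l^2 with diagonal entries d_n has spectrum equal to the closure of {d_n : n ≥ 1}: every d_n is an eigenvalue (with eigenvector e_n), so {d_n} ⊂ sigma(M); the spectrum is closed, so its closure is too; and for lambda not in the closure, (M - lambda I) has bounded inverse (the diagonal entries 1/(d_n - lambda) are bounded). For our sequence d_n = 36(-1)^n/n, n = 1, 2, 3, ...:
  - {d_n} = {36(-1)^n/n : n ≥ 1}; the only limit point is 0
  - closure = {36(-1)^n/n : n ≥ 1} ∪ {0}
For the norm: a diagonal operator has ||M|| = sup_n |d_n|. Here |d_n| = 36/n is decreasing, so sup_n |d_n| = |d_1| = 36. So ||M|| = 36.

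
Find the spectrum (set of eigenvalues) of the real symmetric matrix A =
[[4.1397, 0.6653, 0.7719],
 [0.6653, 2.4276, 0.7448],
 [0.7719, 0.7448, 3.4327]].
sigma(A) ≈ {2, 3, 5}

A is real symmetric, so its spectrum consists of real eigenvalues. Expanding the characteristic polynomial of the displayed matrix gives
  det(λ I - A) = p(λ) = λ^3 + (-10)λ^2 + (31)λ + (-30).
Solving p(λ) = 0 yields eigenvalues ≈ 2, 3, 5. (A is shown rounded to 4 decimals, so these recover the underlying integer eigenvalues to within that precision.)
Verification: the trace of A = 10 equals the sum of eigenvalues 10, and det(A) ≈ 29.9998 matches the eigenvalue product 30.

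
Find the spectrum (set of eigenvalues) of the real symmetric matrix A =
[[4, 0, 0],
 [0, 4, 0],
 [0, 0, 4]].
sigma(A) ≈ {4} (4 with multiplicity 3)

A is real symmetric, so its spectrum consists of real eigenvalues. Expanding the characteristic polynomial of the displayed matrix gives
  det(λ I - A) = p(λ) = λ^3 + (-12)λ^2 + (48)λ + (-64).
Solving p(λ) = 0 yields eigenvalues ≈ 4, 4, 4. (A is shown rounded to 4 decimals, so these recover the underlying integer eigenvalues to within that precision.)
Verification: the trace of A = 12 equals the sum of eigenvalues 12, and det(A) ≈ 64.0000 matches the eigenvalue product 64.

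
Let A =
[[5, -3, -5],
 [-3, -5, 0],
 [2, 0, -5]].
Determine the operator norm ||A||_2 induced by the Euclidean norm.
||A||_2 ≈ 9.0723 (= sqrt(largest eigenvalue of A^T A))

||A||_2 = sigma_max(A) = sqrt(lambda_max(A^T A)). Form the symmetric matrix M = A^T A =
[[38, 0, -35],
 [0, 34, 15],
 [-35, 15, 50]].
Its characteristic polynomial (trace, sum of principal 2x2 minors, determinant of M give the coefficients) is
  p(λ) = det(λ I - M) = λ^3 - 122λ^2 + 3442λ - 14400.
No integer candidate from the rational root theorem (±divisors of 14400) is a root, so the roots are irrational. The cubic discriminant is Δ = 11874394224 > 0, so there are three distinct real roots. p(5) = -115 and p(6) = 2076 have opposite signs, so a root lies in (5, 6); Newton's method refines it to λ ≈ 5.0502. p(34) = 900 and p(35) = -505 have opposite signs, so a root lies in (34, 35); Newton's method refines it to λ ≈ 34.6436. p(82) = -1116 and p(83) = 2615 have opposite signs, so a root lies in (82, 83); Newton's method refines it to λ ≈ 82.3063. Check (Vieta): the three roots sum to 122, matching tr M = 122.
So the eigenvalues of A^T A are ≈ 5.0502, 34.6436, 82.3063 (all ≥ 0, as they must be for A^T A). The largest is λ_max ≈ 82.3063, hence ||A||_2 = sqrt(λ_max) ≈ 9.0723.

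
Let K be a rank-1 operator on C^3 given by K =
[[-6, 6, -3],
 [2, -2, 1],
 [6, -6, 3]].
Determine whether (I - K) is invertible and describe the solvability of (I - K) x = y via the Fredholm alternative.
(I - K) is invertible (det(I - K) = 6 ≠ 0), so for every y in C^3 the equation (I - K) x = y has a unique solution.

K has rank 1, so it is an outer product K = u v^T: every row of K is a multiple of one row vector. Reading off the entries, u = (-3, 1, 3) and v = (2, -2, 1) (row i of K equals u_i·v^T). A rank-one matrix u v^T satisfies K u = u (v·u) and kills the (2)-dimensional subspace v^⊥, so its characteristic polynomial is lambda^2 (lambda - v·u) with v·u = tr K = -5. Hence the eigenvalues of I - K are 1 (multiplicity 2) and 1 - (-5) = 6, so det(I - K) = 6. (Direct check: I - K =
[[7, -6, 3],
 [-2, 3, -1],
 [-6, 6, -2]]
has determinant 6.) The finite-dimensional Fredholm alternative says: either (I - K) is invertible, or ker(I - K) ≠ {0} and then range(I - K) = ker((I - K)^*)^⊥, with dim ker(I - K) = dim ker((I - K)^*). Since det(I - K) ≠ 0, 1 is not an eigenvalue of K and ker(I - K) = {0}, so we are in the first case: for every y there is a unique x = (I - K)^(-1) y. Explicitly, by the Sherman–Morrison formula, (I - u v^T)^(-1) = I + u v^T/(1 - v·u), i.e. (I - K)^(-1) = I + K/(6).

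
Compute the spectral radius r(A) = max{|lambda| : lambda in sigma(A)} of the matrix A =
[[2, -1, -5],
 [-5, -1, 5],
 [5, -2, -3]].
r(A) ≈ 5.0678

The eigenvalues of A are the roots of its characteristic polynomial. With M = A (coefficients from the trace, the sum of principal 2x2 minors, and det A):
  p(λ) = det(λ I - M) = λ^3 + 2λ^2 + 25λ + 59.
No integer candidate from the rational root theorem (±divisors of 59) is a root, so the roots are irrational. The cubic discriminant is Δ = -102775 < 0, so there is one real root and a complex-conjugate pair. p(-3) = -25 and p(-2) = 9 have opposite signs, so a root lies in (-3, -2); Newton's method refines it to λ ≈ -2.2973. Dividing out (λ - (-2.2973)) leaves approximately λ^2 - 0.2973λ + 25.6829. For λ^2 - 0.2973λ + 25.6829 the discriminant is -102.6431. It is negative, so the remaining roots are the complex-conjugate pair λ ≈ 0.1486 ± 5.0656i. Their product equals the constant term, so |λ|^2 ≈ 25.6829 and |λ| ≈ 5.0678.
Thus the eigenvalues (to 4 decimals) are -2.2973 (modulus 2.2973); 0.1486 ± 5.0656i (modulus 5.0678). The spectral radius is the largest modulus: r(A) ≈ 5.0678. (Cross-check: r(A) ≤ ||A||_2 ≈ 10.363; equality holds whenever A is normal, though it can also hold for some non-normal A.)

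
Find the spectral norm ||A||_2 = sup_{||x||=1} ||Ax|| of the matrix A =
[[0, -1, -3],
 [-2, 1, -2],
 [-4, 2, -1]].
||A||_2 ≈ 5.3915 (= sqrt(largest eigenvalue of A^T A))

||A||_2 = sigma_max(A) = sqrt(lambda_max(A^T A)). Form the symmetric matrix M = A^T A =
[[20, -10, 8],
 [-10, 6, -1],
 [8, -1, 14]].
Its characteristic polynomial (trace, sum of principal 2x2 minors, determinant of M give the coefficients) is
  p(λ) = det(λ I - M) = λ^3 - 40λ^2 + 319λ - 36.
No integer candidate from the rational root theorem (±divisors of 36) is a root, so the roots are irrational. The cubic discriminant is Δ = 31988052 > 0, so there are three distinct real roots. p(0) = -36 and p(1) = 244 have opposite signs, so a root lies in (0, 1); Newton's method refines it to λ ≈ 0.1145. p(10) = 154 and p(11) = -36 have opposite signs, so a root lies in (10, 11); Newton's method refines it to λ ≈ 10.817. p(29) = -36 and p(30) = 534 have opposite signs, so a root lies in (29, 30); Newton's method refines it to λ ≈ 29.0685. Check (Vieta): the three roots sum to 40, matching tr M = 40.
So the eigenvalues of A^T A are ≈ 0.1145, 10.817, 29.0685 (all ≥ 0, as they must be for A^T A). The largest is λ_max ≈ 29.0685, hence ||A||_2 = sqrt(λ_max) ≈ 5.3915.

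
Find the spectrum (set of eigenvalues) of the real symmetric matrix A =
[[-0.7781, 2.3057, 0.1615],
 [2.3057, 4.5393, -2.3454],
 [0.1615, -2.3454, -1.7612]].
sigma(A) ≈ {-3, -1, 6}

A is real symmetric, so its spectrum consists of real eigenvalues. Expanding the characteristic polynomial of the displayed matrix gives
  det(λ I - A) = p(λ) = λ^3 + (-2)λ^2 + (-21)λ + (-17.9987).
Solving p(λ) = 0 yields eigenvalues ≈ -3, -1, 6. (A is shown rounded to 4 decimals, so these recover the underlying integer eigenvalues to within that precision.)
Verification: the trace of A = 2 equals the sum of eigenvalues 2, and det(A) ≈ 17.9987 matches the eigenvalue product 18.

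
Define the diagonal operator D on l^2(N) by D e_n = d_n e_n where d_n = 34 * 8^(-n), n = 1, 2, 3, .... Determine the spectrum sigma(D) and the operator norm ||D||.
sigma(D) = {34 * 8^(-n) : n ≥ 1} ∪ {0}; ||D|| = 17/4

A bounded diagonal operator on l^2 with diagonal entries d_n has spectrum equal to the closure of {d_n : n ≥ 1}: every d_n is an eigenvalue (with eigenvector e_n), so {d_n} ⊂ sigma(D); the spectrum is closed, so its closure is too; and for lambda not in the closure, (D - lambda I) has bounded inverse (the diagonal entries 1/(d_n - lambda) are bounded). For our sequence d_n = 34 * 8^(-n), n = 1, 2, 3, ...:
  - {d_n} = {34 * 8^(-n) : n ≥ 1}; the only limit point is 0
  - closure = {34 * 8^(-n) : n ≥ 1} ∪ {0}
For the norm: a diagonal operator has ||D|| = sup_n |d_n|. Here d_n = 34 * 8^(-n) is positive and decreasing, so sup_n |d_n| = d_1 = 34/8 = 17/4. So ||D|| = 17/4.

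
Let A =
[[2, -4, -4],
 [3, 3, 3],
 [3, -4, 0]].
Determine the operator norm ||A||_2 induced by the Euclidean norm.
||A||_2 ≈ 7.8138 (= sqrt(largest eigenvalue of A^T A))

||A||_2 = sigma_max(A) = sqrt(lambda_max(A^T A)). Form the symmetric matrix M = A^T A =
[[22, -11, 1],
 [-11, 41, 25],
 [1, 25, 25]].
Its characteristic polynomial (trace, sum of principal 2x2 minors, determinant of M give the coefficients) is
  p(λ) = det(λ I - M) = λ^3 - 88λ^2 + 1730λ - 5184.
No integer candidate from the rational root theorem (±divisors of 5184) is a root, so the roots are irrational. The cubic discriminant is Δ = 1815370976 > 0, so there are three distinct real roots. p(3) = -759 and p(4) = 392 have opposite signs, so a root lies in (3, 4); Newton's method refines it to λ ≈ 3.644. p(23) = 221 and p(24) = -528 have opposite signs, so a root lies in (23, 24); Newton's method refines it to λ ≈ 23.3. p(61) = -121 and p(62) = 2132 have opposite signs, so a root lies in (61, 62); Newton's method refines it to λ ≈ 61.056. Check (Vieta): the three roots sum to 88, matching tr M = 88.
So the eigenvalues of A^T A are ≈ 3.644, 23.3, 61.056 (all ≥ 0, as they must be for A^T A). The largest is λ_max ≈ 61.056, hence ||A||_2 = sqrt(λ_max) ≈ 7.8138.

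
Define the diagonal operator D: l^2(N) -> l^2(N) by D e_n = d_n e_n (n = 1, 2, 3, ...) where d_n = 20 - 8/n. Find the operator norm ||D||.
||D|| = 20

For a diagonal operator on l^2 with entries d_n, ||D|| = sup_n |d_n|. Here d_1 = 12, d_2 = 16, ..., and d_n = 20 - 8/n increases monotonically toward 20. All terms lie in [12, 20), so |d_n| = d_n and the supremum is the limit 20, which is not attained by any individual d_n. Hence ||D|| = 20.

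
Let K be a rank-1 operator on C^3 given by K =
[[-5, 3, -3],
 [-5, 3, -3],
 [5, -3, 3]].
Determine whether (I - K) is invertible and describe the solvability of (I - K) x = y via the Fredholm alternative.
(I - K) is singular (det(I - K) = 0, i.e. 1 ∈ sigma(K)). (I - K) x = y is solvable iff y ⊥ ker((I - K)^*) = span{(-5, 3, -3)}, i.e. iff -5y_1 + 3y_2 - 3y_3 = 0. When solvable, the solutions are x = y + c·(1, 1, -1), c arbitrary (ker(I - K) = span{(1, 1, -1)}, dimension 1).

K has rank 1, so it is an outer product K = u v^T: every row of K is a multiple of one row vector. Reading off the entries, u = (1, 1, -1) and v = (-5, 3, -3) (row i of K equals u_i·v^T). A rank-one matrix u v^T satisfies K u = u (v·u) and kills the (2)-dimensional subspace v^⊥, so its characteristic polynomial is lambda^2 (lambda - v·u) with v·u = tr K = 1. Hence the eigenvalues of I - K are 1 (multiplicity 2) and 1 - (1) = 0, so det(I - K) = 0. (Direct check: I - K =
[[6, -3, 3],
 [5, -2, 3],
 [-5, 3, -2]]
has determinant 0.) So 1 is an eigenvalue of K and (I - K) is not invertible. The finite-dimensional Fredholm alternative says: either (I - K) is invertible, or ker(I - K) ≠ {0} and then range(I - K) = ker((I - K)^*)^⊥, with dim ker(I - K) = dim ker((I - K)^*). We are in the second case, so we need both kernels. Kernel of I - K: (I - K) u = u - u (v·u) = u - u = 0, so ker(I - K) = span{u} = span{(1, 1, -1)} (it is exactly 1-dimensional because rank(I - K) = 2). Kernel of the adjoint: K is real, so (I - K)^* = I - K^T = I - v u^T, and (I - v u^T) v = v - v (u·v) = 0; hence ker((I - K)^*) = span{v} = span{(-5, 3, -3)}. Therefore (I - K) x = y is solvable iff <y, v> = 0, i.e. iff -5y_1 + 3y_2 - 3y_3 = 0. When this holds, K y = u (v·y) = 0, so (I - K) y = y and x = y is a particular solution; the full solution set is the line x = y + c·u = y + c·(1, 1, -1), c ∈ C.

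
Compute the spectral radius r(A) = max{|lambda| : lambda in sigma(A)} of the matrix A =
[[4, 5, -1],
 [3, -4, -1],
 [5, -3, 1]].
r(A) ≈ 6.011

The eigenvalues of A are the roots of its characteristic polynomial. With M = A (coefficients from the trace, the sum of principal 2x2 minors, and det A):
  p(λ) = det(λ I - M) = λ^3 - λ^2 - 29λ + 79.
No integer candidate from the rational root theorem (±divisors of 79) is a root, so the roots are irrational. The cubic discriminant is Δ = -28556 < 0, so there is one real root and a complex-conjugate pair. p(-7) = -110 and p(-6) = 1 have opposite signs, so a root lies in (-7, -6); Newton's method refines it to λ ≈ -6.011. Dividing out (λ - (-6.011)) leaves approximately λ^2 - 7.011λ + 13.1427. For λ^2 - 7.011λ + 13.1427 the discriminant is -3.417. It is negative, so the remaining roots are the complex-conjugate pair λ ≈ 3.5055 ± 0.9243i. Their product equals the constant term, so |λ|^2 ≈ 13.1427 and |λ| ≈ 3.6253.
Thus the eigenvalues (to 4 decimals) are -6.011 (modulus 6.011); 3.5055 ± 0.9243i (modulus 3.6253). The spectral radius is the largest modulus: r(A) ≈ 6.011. (Cross-check: r(A) ≤ ||A||_2 ≈ 7.5523; equality holds whenever A is normal, though it can also hold for some non-normal A.)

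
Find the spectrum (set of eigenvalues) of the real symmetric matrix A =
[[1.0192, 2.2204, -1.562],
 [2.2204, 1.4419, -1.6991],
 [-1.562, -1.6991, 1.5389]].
sigma(A) ≈ {-1, 0, 5}

A is real symmetric, so its spectrum consists of real eigenvalues. Expanding the characteristic polynomial of the displayed matrix gives
  det(λ I - A) = p(λ) = λ^3 + (-4)λ^2 + (-5)λ + (0).
Solving p(λ) = 0 yields eigenvalues ≈ -1, 0, 5. (A is shown rounded to 4 decimals, so these recover the underlying integer eigenvalues to within that precision.)
Verification: the trace of A = 4 equals the sum of eigenvalues 4, and det(A) ≈ -0.0000 matches the eigenvalue product 0.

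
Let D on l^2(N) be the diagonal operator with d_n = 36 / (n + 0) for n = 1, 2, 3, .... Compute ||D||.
||D|| = 36 (attained at n = 1)

For D diagonal, ||D|| = sup_n |d_n| = sup_n 36/(n + 0). This is positive and strictly decreasing in n, so the supremum is attained at n = 1: d_1 = 36/(1 + 0) = 36. Hence ||D|| = 36.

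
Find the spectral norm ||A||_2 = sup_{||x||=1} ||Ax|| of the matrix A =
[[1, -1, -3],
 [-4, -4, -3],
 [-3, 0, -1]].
||A||_2 ≈ 6.9941 (= sqrt(largest eigenvalue of A^T A))

||A||_2 = sigma_max(A) = sqrt(lambda_max(A^T A)). Form the symmetric matrix M = A^T A =
[[26, 15, 12],
 [15, 17, 15],
 [12, 15, 19]].
Its characteristic polynomial (trace, sum of principal 2x2 minors, determinant of M give the coefficients) is
  p(λ) = det(λ I - M) = λ^3 - 62λ^2 + 665λ - 1225.
No integer candidate from the rational root theorem (±divisors of 1225) is a root, so the roots are irrational. The cubic discriminant is Δ = 224391825 > 0, so there are three distinct real roots. p(2) = -135 and p(3) = 239 have opposite signs, so a root lies in (2, 3); Newton's method refines it to λ ≈ 2.3287. p(10) = 225 and p(11) = -81 have opposite signs, so a root lies in (10, 11); Newton's method refines it to λ ≈ 10.7536. p(48) = -1561 and p(49) = 147 have opposite signs, so a root lies in (48, 49); Newton's method refines it to λ ≈ 48.9176. Check (Vieta): the three roots sum to 62, matching tr M = 62.
So the eigenvalues of A^T A are ≈ 2.3287, 10.7536, 48.9176 (all ≥ 0, as they must be for A^T A). The largest is λ_max ≈ 48.9176, hence ||A||_2 = sqrt(λ_max) ≈ 6.9941.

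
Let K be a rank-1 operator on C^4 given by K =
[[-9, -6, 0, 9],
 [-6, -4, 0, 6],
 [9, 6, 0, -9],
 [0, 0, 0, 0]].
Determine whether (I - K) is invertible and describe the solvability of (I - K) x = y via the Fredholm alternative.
(I - K) is invertible (det(I - K) = 14 ≠ 0), so for every y in C^4 the equation (I - K) x = y has a unique solution.

K has rank 1, so it is an outer product K = u v^T: every row of K is a multiple of one row vector. Reading off the entries, u = (3, 2, -3, 0) and v = (-3, -2, 0, 3) (row i of K equals u_i·v^T). A rank-one matrix u v^T satisfies K u = u (v·u) and kills the (3)-dimensional subspace v^⊥, so its characteristic polynomial is lambda^3 (lambda - v·u) with v·u = tr K = -13. Hence the eigenvalues of I - K are 1 (multiplicity 3) and 1 - (-13) = 14, so det(I - K) = 14. (Direct check: I - K =
[[10, 6, 0, -9],
 [6, 5, 0, -6],
 [-9, -6, 1, 9],
 [0, 0, 0, 1]]
has determinant 14.) The finite-dimensional Fredholm alternative says: either (I - K) is invertible, or ker(I - K) ≠ {0} and then range(I - K) = ker((I - K)^*)^⊥, with dim ker(I - K) = dim ker((I - K)^*). Since det(I - K) ≠ 0, 1 is not an eigenvalue of K and ker(I - K) = {0}, so we are in the first case: for every y there is a unique x = (I - K)^(-1) y. Explicitly, by the Sherman–Morrison formula, (I - u v^T)^(-1) = I + u v^T/(1 - v·u), i.e. (I - K)^(-1) = I + K/(14).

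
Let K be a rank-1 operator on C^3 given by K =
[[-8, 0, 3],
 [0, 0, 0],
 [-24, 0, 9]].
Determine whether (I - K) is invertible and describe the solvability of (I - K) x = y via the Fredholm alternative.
(I - K) is singular (det(I - K) = 0, i.e. 1 ∈ sigma(K)). (I - K) x = y is solvable iff y ⊥ ker((I - K)^*) = span{(-8, 0, 3)}, i.e. iff -8y_1 + 3y_3 = 0. When solvable, the solutions are x = y + c·(1, 0, 3), c arbitrary (ker(I - K) = span{(1, 0, 3)}, dimension 1).

K has rank 1, so it is an outer product K = u v^T: every row of K is a multiple of one row vector. Reading off the entries, u = (1, 0, 3) and v = (-8, 0, 3) (row i of K equals u_i·v^T). A rank-one matrix u v^T satisfies K u = u (v·u) and kills the (2)-dimensional subspace v^⊥, so its characteristic polynomial is lambda^2 (lambda - v·u) with v·u = tr K = 1. Hence the eigenvalues of I - K are 1 (multiplicity 2) and 1 - (1) = 0, so det(I - K) = 0. (Direct check: I - K =
[[9, 0, -3],
 [0, 1, 0],
 [24, 0, -8]]
has determinant 0.) So 1 is an eigenvalue of K and (I - K) is not invertible. The finite-dimensional Fredholm alternative says: either (I - K) is invertible, or ker(I - K) ≠ {0} and then range(I - K) = ker((I - K)^*)^⊥, with dim ker(I - K) = dim ker((I - K)^*). We are in the second case, so we need both kernels. Kernel of I - K: (I - K) u = u - u (v·u) = u - u = 0, so ker(I - K) = span{u} = span{(1, 0, 3)} (it is exactly 1-dimensional because rank(I - K) = 2). Kernel of the adjoint: K is real, so (I - K)^* = I - K^T = I - v u^T, and (I - v u^T) v = v - v (u·v) = 0; hence ker((I - K)^*) = span{v} = span{(-8, 0, 3)}. Therefore (I - K) x = y is solvable iff <y, v> = 0, i.e. iff -8y_1 + 3y_3 = 0. When this holds, K y = u (v·y) = 0, so (I - K) y = y and x = y is a particular solution; the full solution set is the line x = y + c·u = y + c·(1, 0, 3), c ∈ C.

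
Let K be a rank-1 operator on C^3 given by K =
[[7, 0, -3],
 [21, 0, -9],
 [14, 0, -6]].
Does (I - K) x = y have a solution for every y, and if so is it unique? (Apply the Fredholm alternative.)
(I - K) is singular (det(I - K) = 0, i.e. 1 ∈ sigma(K)). (I - K) x = y is solvable iff y ⊥ ker((I - K)^*) = span{(7, 0, -3)}, i.e. iff 7y_1 - 3y_3 = 0. When solvable, the solutions are x = y + c·(1, 3, 2), c arbitrary (ker(I - K) = span{(1, 3, 2)}, dimension 1).

K has rank 1, so it is an outer product K = u v^T: every row of K is a multiple of one row vector. Reading off the entries, u = (1, 3, 2) and v = (7, 0, -3) (row i of K equals u_i·v^T). A rank-one matrix u v^T satisfies K u = u (v·u) and kills the (2)-dimensional subspace v^⊥, so its characteristic polynomial is lambda^2 (lambda - v·u) with v·u = tr K = 1. Hence the eigenvalues of I - K are 1 (multiplicity 2) and 1 - (1) = 0, so det(I - K) = 0. (Direct check: I - K =
[[-6, 0, 3],
 [-21, 1, 9],
 [-14, 0, 7]]
has determinant 0.) So 1 is an eigenvalue of K and (I - K) is not invertible. The finite-dimensional Fredholm alternative says: either (I - K) is invertible, or ker(I - K) ≠ {0} and then range(I - K) = ker((I - K)^*)^⊥, with dim ker(I - K) = dim ker((I - K)^*). We are in the second case, so we need both kernels. Kernel of I - K: (I - K) u = u - u (v·u) = u - u = 0, so ker(I - K) = span{u} = span{(1, 3, 2)} (it is exactly 1-dimensional because rank(I - K) = 2). Kernel of the adjoint: K is real, so (I - K)^* = I - K^T = I - v u^T, and (I - v u^T) v = v - v (u·v) = 0; hence ker((I - K)^*) = span{v} = span{(7, 0, -3)}. Therefore (I - K) x = y is solvable iff <y, v> = 0, i.e. iff 7y_1 - 3y_3 = 0. When this holds, K y = u (v·y) = 0, so (I - K) y = y and x = y is a particular solution; the full solution set is the line x = y + c·u = y + c·(1, 3, 2), c ∈ C.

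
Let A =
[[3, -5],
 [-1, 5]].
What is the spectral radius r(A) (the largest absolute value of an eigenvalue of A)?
r(A) = (8 + sqrt(24))/2 ≈ 6.4495

The eigenvalues of A are the roots of its characteristic polynomial. With M = A (coefficients from the trace and determinant):
  p(λ) = det(λ I - M) = λ^2 - 8λ + 10.
For λ^2 - 8λ + 10 the discriminant is 24. It is nonnegative but not a perfect square, so the roots are real and irrational: λ = (8 ± sqrt(24))/2 ≈ 6.4495, 1.5505.
Thus the eigenvalues (to 4 decimals) are 6.4495 (modulus 6.4495); 1.5505 (modulus 1.5505). The spectral radius is the largest modulus: r(A) = (8 + sqrt(24))/2 ≈ 6.4495. (Cross-check: r(A) ≤ ||A||_2 ≈ 7.6344; equality holds whenever A is normal, though it can also hold for some non-normal A.)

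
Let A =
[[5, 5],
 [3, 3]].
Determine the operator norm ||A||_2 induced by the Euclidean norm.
||A||_2 = sqrt(68) ≈ 8.2462 (= sqrt(largest eigenvalue of A^T A))

||A||_2 = sigma_max(A) = sqrt(lambda_max(A^T A)). Form the symmetric matrix M = A^T A =
[[34, 34],
 [34, 34]].
Its characteristic polynomial (trace, determinant of M give the coefficients) is
  p(λ) = det(λ I - M) = λ^2 - 68λ.
For λ^2 - 68λ the discriminant is 4624. It is a perfect square (68^2), so the roots are rational: λ = (68 ± 68)/2 = 68, 0.
So the eigenvalues of A^T A are ≈ 0, 68 (all ≥ 0, as they must be for A^T A). The largest is λ_max = 68, hence ||A||_2 = sqrt(λ_max) = sqrt(68) ≈ 8.2462.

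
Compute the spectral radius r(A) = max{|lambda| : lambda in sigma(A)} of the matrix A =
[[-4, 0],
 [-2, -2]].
r(A) = 4

The eigenvalues of A are the roots of its characteristic polynomial. With M = A (coefficients from the trace and determinant):
  p(λ) = det(λ I - M) = λ^2 + 6λ + 8.
For λ^2 + 6λ + 8 the discriminant is 4. It is a perfect square (2^2), so the roots are rational: λ = (-6 ± 2)/2 = -2, -4.
Thus the eigenvalues (to 4 decimals) are -2 (modulus 2); -4 (modulus 4). The spectral radius is the largest modulus: r(A) = 4. (Cross-check: r(A) ≤ ||A||_2 ≈ 4.5765; equality holds whenever A is normal, though it can also hold for some non-normal A.)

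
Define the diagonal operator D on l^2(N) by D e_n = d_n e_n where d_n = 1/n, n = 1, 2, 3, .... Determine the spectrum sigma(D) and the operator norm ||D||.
sigma(D) = {1/n : n ≥ 1} ∪ {0}; ||D|| = 1

A bounded diagonal operator on l^2 with diagonal entries d_n has spectrum equal to the closure of {d_n : n ≥ 1}: every d_n is an eigenvalue (with eigenvector e_n), so {d_n} ⊂ sigma(D); the spectrum is closed, so its closure is too; and for lambda not in the closure, (D - lambda I) has bounded inverse (the diagonal entries 1/(d_n - lambda) are bounded). For our sequence d_n = 1/n, n = 1, 2, 3, ...:
  - {d_n} = {1/n : n ≥ 1}; the only limit point is 0
  - closure = {1/n : n ≥ 1} ∪ {0}
For the norm: a diagonal operator has ||D|| = sup_n |d_n|. Here d_n = 1/n is positive and decreasing, so sup_n |d_n| = d_1 = 1. So ||D|| = 1.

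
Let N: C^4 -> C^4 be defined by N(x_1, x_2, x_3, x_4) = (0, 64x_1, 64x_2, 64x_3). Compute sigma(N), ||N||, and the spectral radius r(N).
sigma(N) = {0}; ||N|| = 64; r(N) = 0. (N is nilpotent with N^4 = 0.)

On C^4, N is a strictly lower-triangular matrix with 64 on the subdiagonal and zeros elsewhere, so its characteristic polynomial is lambda^4 and every eigenvalue is 0: sigma(N) = {0}. For the operator norm, N e_i = 64e_{i+1} for i = 1, ..., 3 and N e_4 = 0, so the singular values of N are 64 (with multiplicity 3) and 0; hence ||N|| = 64. The spectral radius r(N) = max|lambda| = 0. Note ||N|| > r(N) — characteristic of non-normal nilpotent operators. Indeed N^4 = 0.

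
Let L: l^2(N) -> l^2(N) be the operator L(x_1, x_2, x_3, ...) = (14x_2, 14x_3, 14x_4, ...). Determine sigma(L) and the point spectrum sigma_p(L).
sigma(L) = closed disk {z in C : |z| ≤ 14}; sigma_p(L) = open disk {z in C : |z| < 14}

Note L = 14·V where V is the unit left shift (V x)_k = x_{k+1}; so sigma(L) = 14·sigma(V) and ||L|| = 14||V||. ||L x||^2 = 196sum_{k≥2} |x_k|^2 ≤ 196||x||^2, with equality on {x : x_1 = 0}, so ||L|| = 14. For any lambda with |lambda| < 14, set r = lambda/14 (|r| < 1); the vector x = (1, r, r^2, ...) is in l^2 and satisfies L x = 14(r, r^2, ...) = lambda x, so lambda is an eigenvalue. On the boundary |lambda| = 14 the geometric series diverges, so no l^2 eigenvector exists, but these lambda lie in the approximate point spectrum. Hence sigma(L) is the closed disk of radius 14 and sigma_p(L) is the open disk.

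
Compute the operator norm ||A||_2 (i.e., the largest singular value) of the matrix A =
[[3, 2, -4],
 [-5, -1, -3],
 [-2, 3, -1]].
||A||_2 = sqrt(40) ≈ 6.3246 (= sqrt(largest eigenvalue of A^T A))

||A||_2 = sigma_max(A) = sqrt(lambda_max(A^T A)). Form the symmetric matrix M = A^T A =
[[38, 5, 5],
 [5, 14, -8],
 [5, -8, 26]].
Its characteristic polynomial (trace, sum of principal 2x2 minors, determinant of M give the coefficients) is
  p(λ) = det(λ I - M) = λ^3 - 78λ^2 + 1770λ - 10000.
By the rational root theorem any rational root is an integer divisor of 10000. Testing λ = 40: p(40) = 64000 - 124800 + 70800 - 10000 = 0, so λ = 40 is a root. Dividing out (λ - 40) leaves p(λ) = (λ - 40)(λ^2 - 38λ + 250). For λ^2 - 38λ + 250 the discriminant is 444. It is nonnegative but not a perfect square, so the roots are real and irrational: λ = (38 ± sqrt(444))/2 ≈ 29.5357, 8.4643.
So the eigenvalues of A^T A are ≈ 8.4643, 29.5357, 40 (all ≥ 0, as they must be for A^T A). The largest is λ_max = 40, hence ||A||_2 = sqrt(λ_max) = sqrt(40) ≈ 6.3246.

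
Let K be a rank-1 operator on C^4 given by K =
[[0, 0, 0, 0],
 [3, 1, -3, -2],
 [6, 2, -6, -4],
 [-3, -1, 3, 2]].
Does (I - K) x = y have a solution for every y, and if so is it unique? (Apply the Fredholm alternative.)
(I - K) is invertible (det(I - K) = 4 ≠ 0), so for every y in C^4 the equation (I - K) x = y has a unique solution.

K has rank 1, so it is an outer product K = u v^T: every row of K is a multiple of one row vector. Reading off the entries, u = (0, 1, 2, -1) and v = (3, 1, -3, -2) (row i of K equals u_i·v^T). A rank-one matrix u v^T satisfies K u = u (v·u) and kills the (3)-dimensional subspace v^⊥, so its characteristic polynomial is lambda^3 (lambda - v·u) with v·u = tr K = -3. Hence the eigenvalues of I - K are 1 (multiplicity 3) and 1 - (-3) = 4, so det(I - K) = 4. (Direct check: I - K =
[[1, 0, 0, 0],
 [-3, 0, 3, 2],
 [-6, -2, 7, 4],
 [3, 1, -3, -1]]
has determinant 4.) The finite-dimensional Fredholm alternative says: either (I - K) is invertible, or ker(I - K) ≠ {0} and then range(I - K) = ker((I - K)^*)^⊥, with dim ker(I - K) = dim ker((I - K)^*). Since det(I - K) ≠ 0, 1 is not an eigenvalue of K and ker(I - K) = {0}, so we are in the first case: for every y there is a unique x = (I - K)^(-1) y. Explicitly, by the Sherman–Morrison formula, (I - u v^T)^(-1) = I + u v^T/(1 - v·u), i.e. (I - K)^(-1) = I + K/(4).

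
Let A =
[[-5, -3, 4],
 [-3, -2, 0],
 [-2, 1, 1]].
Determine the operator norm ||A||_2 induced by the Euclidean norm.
||A||_2 ≈ 7.8691 (= sqrt(largest eigenvalue of A^T A))

||A||_2 = sigma_max(A) = sqrt(lambda_max(A^T A)). Form the symmetric matrix M = A^T A =
[[38, 19, -22],
 [19, 14, -11],
 [-22, -11, 17]].
Its characteristic polynomial (trace, sum of principal 2x2 minors, determinant of M give the coefficients) is
  p(λ) = det(λ I - M) = λ^3 - 69λ^2 + 450λ - 729.
No integer candidate from the rational root theorem (±divisors of 729) is a root, so the roots are irrational. The cubic discriminant is Δ = 34759449 > 0, so there are three distinct real roots. p(2) = -97 and p(3) = 27 have opposite signs, so a root lies in (2, 3); Newton's method refines it to λ ≈ 2.6735. p(4) = 31 and p(5) = -79 have opposite signs, so a root lies in (4, 5); Newton's method refines it to λ ≈ 4.4035. p(61) = -3047 and p(62) = 263 have opposite signs, so a root lies in (61, 62); Newton's method refines it to λ ≈ 61.923. Check (Vieta): the three roots sum to 69, matching tr M = 69.
So the eigenvalues of A^T A are ≈ 2.6735, 4.4035, 61.923 (all ≥ 0, as they must be for A^T A). The largest is λ_max ≈ 61.923, hence ||A||_2 = sqrt(λ_max) ≈ 7.8691.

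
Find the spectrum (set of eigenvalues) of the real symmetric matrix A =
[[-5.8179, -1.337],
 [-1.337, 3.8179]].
sigma(A) ≈ {-6, 4}

A is real symmetric, so its spectrum consists of real eigenvalues. Expanding the characteristic polynomial of the displayed matrix gives
  det(λ I - A) = p(λ) = λ^2 + (2)λ + (-24).
Solving p(λ) = 0 yields eigenvalues ≈ -6, 4. (A is shown rounded to 4 decimals, so these recover the underlying integer eigenvalues to within that precision.)
Verification: the trace of A = -2 equals the sum of eigenvalues -2, and det(A) ≈ -23.9997 matches the eigenvalue product -24.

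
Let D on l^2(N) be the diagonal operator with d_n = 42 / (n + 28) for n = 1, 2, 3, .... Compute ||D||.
||D|| = 42/29 (attained at n = 1)

For D diagonal, ||D|| = sup_n |d_n| = sup_n 42/(n + 28). This is positive and strictly decreasing in n, so the supremum is attained at n = 1: d_1 = 42/(1 + 28) = 42/29. Hence ||D|| = 42/29.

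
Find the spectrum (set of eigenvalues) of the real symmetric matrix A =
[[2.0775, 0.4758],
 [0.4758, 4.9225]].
sigma(A) ≈ {2, 5}

A is real symmetric, so its spectrum consists of real eigenvalues. Expanding the characteristic polynomial of the displayed matrix gives
  det(λ I - A) = p(λ) = λ^2 + (-7)λ + (10).
Solving p(λ) = 0 yields eigenvalues ≈ 2, 5. (A is shown rounded to 4 decimals, so these recover the underlying integer eigenvalues to within that precision.)
Verification: the trace of A = 7 equals the sum of eigenvalues 7, and det(A) ≈ 10.0001 matches the eigenvalue product 10.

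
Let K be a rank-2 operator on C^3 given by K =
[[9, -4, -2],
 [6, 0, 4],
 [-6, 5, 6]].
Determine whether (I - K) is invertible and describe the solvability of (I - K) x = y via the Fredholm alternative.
(I - K) is invertible (det(I - K) = 32 ≠ 0), so for every y in C^3 the equation (I - K) x = y has a unique solution.

K has rank 2 and factors as K = U V^T = u1 v1^T + u2 v2^T with u1 = (-1, 2, 3), v1 = (0, 1, 2), u2 = (3, 2, -2), v2 = (3, -1, 0) (multiplying out reproduces the displayed K). The nonzero eigenvalues of U V^T coincide with those of the 2 x 2 matrix G = V^T U = [[v1·u1, v1·u2], [v2·u1, v2·u2]] = [[8, -2], [-5, 7]], and by the Sylvester determinant identity det(I_3 - U V^T) = det(I_2 - V^T U) = det([[-7, 2], [5, -6]]) = (-7)(-6) - (2)(5) = 32. (Direct check: I - K =
[[-8, 4, 2],
 [-6, 1, -4],
 [6, -5, -5]]
has determinant 32.) The finite-dimensional Fredholm alternative says: either (I - K) is invertible, or ker(I - K) ≠ {0} and then range(I - K) = ker((I - K)^*)^⊥, with dim ker(I - K) = dim ker((I - K)^*). Since det(I - K) ≠ 0, 1 is not an eigenvalue of K and ker(I - K) = {0}, so we are in the first case: for every y there is a unique x = (I - K)^(-1) y. (Explicitly, by the Woodbury identity, (I - U V^T)^(-1) = I + U (I_2 - G)^(-1) V^T.)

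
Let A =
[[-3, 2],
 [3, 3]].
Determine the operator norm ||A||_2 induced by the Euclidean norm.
||A||_2 = sqrt((31 + sqrt(61))/2) ≈ 4.4051 (= sqrt(largest eigenvalue of A^T A))

||A||_2 = sigma_max(A) = sqrt(lambda_max(A^T A)). Form the symmetric matrix M = A^T A =
[[18, 3],
 [3, 13]].
Its characteristic polynomial (trace, determinant of M give the coefficients) is
  p(λ) = det(λ I - M) = λ^2 - 31λ + 225.
For λ^2 - 31λ + 225 the discriminant is 61. It is nonnegative but not a perfect square, so the roots are real and irrational: λ = (31 ± sqrt(61))/2 ≈ 19.4051, 11.5949.
So the eigenvalues of A^T A are ≈ 11.5949, 19.4051 (all ≥ 0, as they must be for A^T A). The largest is λ_max = (31 + sqrt(61))/2 ≈ 19.4051, hence ||A||_2 = sqrt(λ_max) = sqrt((31 + sqrt(61))/2) ≈ 4.4051.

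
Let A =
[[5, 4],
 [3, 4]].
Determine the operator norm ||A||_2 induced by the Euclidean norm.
||A||_2 = sqrt((66 + sqrt(4100))/2) ≈ 8.0632 (= sqrt(largest eigenvalue of A^T A))

||A||_2 = sigma_max(A) = sqrt(lambda_max(A^T A)). Form the symmetric matrix M = A^T A =
[[34, 32],
 [32, 32]].
Its characteristic polynomial (trace, determinant of M give the coefficients) is
  p(λ) = det(λ I - M) = λ^2 - 66λ + 64.
For λ^2 - 66λ + 64 the discriminant is 4100. It is nonnegative but not a perfect square, so the roots are real and irrational: λ = (66 ± sqrt(4100))/2 ≈ 65.0156, 0.9844.
So the eigenvalues of A^T A are ≈ 0.9844, 65.0156 (all ≥ 0, as they must be for A^T A). The largest is λ_max = (66 + sqrt(4100))/2 ≈ 65.0156, hence ||A||_2 = sqrt(λ_max) = sqrt((66 + sqrt(4100))/2) ≈ 8.0632.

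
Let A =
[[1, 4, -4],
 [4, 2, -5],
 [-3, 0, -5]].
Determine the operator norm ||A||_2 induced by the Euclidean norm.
||A||_2 ≈ 8.9943 (= sqrt(largest eigenvalue of A^T A))

||A||_2 = sigma_max(A) = sqrt(lambda_max(A^T A)). Form the symmetric matrix M = A^T A =
[[26, 12, -9],
 [12, 20, -26],
 [-9, -26, 66]].
Its characteristic polynomial (trace, sum of principal 2x2 minors, determinant of M give the coefficients) is
  p(λ) = det(λ I - M) = λ^3 - 112λ^2 + 2655λ - 11236.
No integer candidate from the rational root theorem (±divisors of 11236) is a root, so the roots are irrational. The cubic discriminant is Δ = 7151017556 > 0, so there are three distinct real roots. p(5) = -636 and p(6) = 878 have opposite signs, so a root lies in (5, 6); Newton's method refines it to λ ≈ 5.4049. p(25) = 764 and p(26) = -342 have opposite signs, so a root lies in (25, 26); Newton's method refines it to λ ≈ 25.6975. p(80) = -3636 and p(81) = 428 have opposite signs, so a root lies in (80, 81); Newton's method refines it to λ ≈ 80.8976. Check (Vieta): the three roots sum to 112, matching tr M = 112.
So the eigenvalues of A^T A are ≈ 5.4049, 25.6975, 80.8976 (all ≥ 0, as they must be for A^T A). The largest is λ_max ≈ 80.8976, hence ||A||_2 = sqrt(λ_max) ≈ 8.9943.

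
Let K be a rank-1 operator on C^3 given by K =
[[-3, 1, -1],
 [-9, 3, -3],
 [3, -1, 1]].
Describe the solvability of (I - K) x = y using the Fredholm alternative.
(I - K) is singular (det(I - K) = 0, i.e. 1 ∈ sigma(K)). (I - K) x = y is solvable iff y ⊥ ker((I - K)^*) = span{(-3, 1, -1)}, i.e. iff -3y_1 + y_2 - y_3 = 0. When solvable, the solutions are x = y + c·(1, 3, -1), c arbitrary (ker(I - K) = span{(1, 3, -1)}, dimension 1).

K has rank 1, so it is an outer product K = u v^T: every row of K is a multiple of one row vector. Reading off the entries, u = (1, 3, -1) and v = (-3, 1, -1) (row i of K equals u_i·v^T). A rank-one matrix u v^T satisfies K u = u (v·u) and kills the (2)-dimensional subspace v^⊥, so its characteristic polynomial is lambda^2 (lambda - v·u) with v·u = tr K = 1. Hence the eigenvalues of I - K are 1 (multiplicity 2) and 1 - (1) = 0, so det(I - K) = 0. (Direct check: I - K =
[[4, -1, 1],
 [9, -2, 3],
 [-3, 1, 0]]
has determinant 0.) So 1 is an eigenvalue of K and (I - K) is not invertible. The finite-dimensional Fredholm alternative says: either (I - K) is invertible, or ker(I - K) ≠ {0} and then range(I - K) = ker((I - K)^*)^⊥, with dim ker(I - K) = dim ker((I - K)^*). We are in the second case, so we need both kernels. Kernel of I - K: (I - K) u = u - u (v·u) = u - u = 0, so ker(I - K) = span{u} = span{(1, 3, -1)} (it is exactly 1-dimensional because rank(I - K) = 2). Kernel of the adjoint: K is real, so (I - K)^* = I - K^T = I - v u^T, and (I - v u^T) v = v - v (u·v) = 0; hence ker((I - K)^*) = span{v} = span{(-3, 1, -1)}. Therefore (I - K) x = y is solvable iff <y, v> = 0, i.e. iff -3y_1 + y_2 - y_3 = 0. When this holds, K y = u (v·y) = 0, so (I - K) y = y and x = y is a particular solution; the full solution set is the line x = y + c·u = y + c·(1, 3, -1), c ∈ C.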